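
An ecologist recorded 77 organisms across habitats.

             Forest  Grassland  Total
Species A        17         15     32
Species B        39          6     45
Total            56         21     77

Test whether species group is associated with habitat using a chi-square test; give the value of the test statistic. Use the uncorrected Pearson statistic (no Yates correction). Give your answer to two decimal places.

10.61

Grand total N = 77.
Expected counts (row total × column total / N):
  Species A, Forest: 32×56/77 = 23.273
  Species A, Grassland: 32×21/77 = 8.727
  Species B, Forest: 45×56/77 = 32.727
  Species B, Grassland: 45×21/77 = 12.273
Contributions (O − E)²/E:
  (17 − 23.273)²/23.273 = 1.6908
  (15 − 8.727)²/8.727 = 4.5091
  (39 − 32.727)²/32.727 = 1.2024
  (6 − 12.273)²/12.273 = 3.2063
χ² = 1.6908 + 4.5091 + 1.2024 + 3.2063 = 10.61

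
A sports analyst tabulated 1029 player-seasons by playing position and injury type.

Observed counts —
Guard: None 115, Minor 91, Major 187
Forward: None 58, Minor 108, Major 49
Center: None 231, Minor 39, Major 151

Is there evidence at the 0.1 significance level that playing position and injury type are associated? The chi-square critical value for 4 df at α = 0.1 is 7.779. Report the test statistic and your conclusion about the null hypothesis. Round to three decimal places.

170.961; reject H₀

Row totals: 393, 215, 421. Column totals: 404, 238, 387. Grand total N = 1029.
Expected counts (row total × column total / N):
  Guard, None: 393×404/1029 = 154.29738
  Guard, Minor: 393×238/1029 = 90.89796
  Guard, Major: 393×387/1029 = 147.80466
  Forward, None: 215×404/1029 = 84.41205
  Forward, Minor: 215×238/1029 = 49.72789
  Forward, Major: 215×387/1029 = 80.86006
  Center, None: 421×404/1029 = 165.29057
  Center, Minor: 421×238/1029 = 97.37415
  Center, Major: 421×387/1029 = 158.33528
Contributions (O − E)²/E:
  (115 − 154.29738)²/154.29738 = 10.0085
  (91 − 90.89796)²/90.89796 = 0.0001
  (187 − 147.80466)²/147.80466 = 10.3940
  (58 − 84.41205)²/84.41205 = 8.2642
  (108 − 49.72789)²/49.72789 = 68.2844
  (49 − 80.86006)²/80.86006 = 12.5533
  (231 − 165.29057)²/165.29057 = 26.1221
  (39 − 97.37415)²/97.37415 = 34.9943
  (151 − 158.33528)²/158.33528 = 0.3398
χ² = 10.0085 + 0.0001 + 10.3940 + 8.2642 + 68.2844 + 12.5533 + 26.1221 + 34.9943 + 0.3398 = 170.961
df = (3−1)(3−1) = 4. Since 170.961 > 7.779, reject the null hypothesis of independence at α = 0.1.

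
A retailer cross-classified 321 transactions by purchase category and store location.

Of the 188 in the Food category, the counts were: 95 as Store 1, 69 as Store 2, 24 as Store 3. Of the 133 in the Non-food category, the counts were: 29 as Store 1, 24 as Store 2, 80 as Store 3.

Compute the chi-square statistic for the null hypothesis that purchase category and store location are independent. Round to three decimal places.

79.981

Row totals: 188, 133. Column totals: 124, 93, 104. Grand total N = 321.
Expected counts (row total × column total / N):
  Food, Store 1: 188×124/321 = 72.6231
  Food, Store 2: 188×93/321 = 54.4673
  Food, Store 3: 188×104/321 = 60.9097
  Non-food, Store 1: 133×124/321 = 51.3769
  Non-food, Store 2: 133×93/321 = 38.5327
  Non-food, Store 3: 133×104/321 = 43.0903
Contributions (O − E)²/E:
  (95 − 72.6231)²/72.6231 = 6.8949
  (69 − 54.4673)²/54.4673 = 3.8775
  (24 − 60.9097)²/60.9097 = 22.3663
  (29 − 51.3769)²/51.3769 = 9.7461
  (24 − 38.5327)²/38.5327 = 5.4810
  (80 − 43.0903)²/43.0903 = 31.6156
χ² = 6.8949 + 3.8775 + 22.3663 + 9.7461 + 5.4810 + 31.6156 = 79.981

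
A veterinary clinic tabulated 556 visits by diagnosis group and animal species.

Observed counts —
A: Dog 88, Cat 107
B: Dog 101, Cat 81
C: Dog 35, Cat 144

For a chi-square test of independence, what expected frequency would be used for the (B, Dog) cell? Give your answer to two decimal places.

73.32

Row total (B) = 182; column total (Dog) = 224; grand total N = 556.
Expected count = (row total × column total) / N = 182 × 224 / 556 = 73.32.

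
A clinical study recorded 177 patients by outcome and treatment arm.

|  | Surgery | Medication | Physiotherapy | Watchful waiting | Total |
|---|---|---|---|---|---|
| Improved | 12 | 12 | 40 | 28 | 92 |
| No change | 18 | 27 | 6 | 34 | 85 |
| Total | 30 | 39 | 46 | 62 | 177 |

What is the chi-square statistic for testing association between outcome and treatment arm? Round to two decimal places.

32.45

Grand total N = 177.
Expected counts (row total × column total / N):
  Improved, Surgery: 92×30/177 = 15.593
  Improved, Medication: 92×39/177 = 20.271
  Improved, Physiotherapy: 92×46/177 = 23.910
  Improved, Watchful waiting: 92×62/177 = 32.226
  No change, Surgery: 85×30/177 = 14.407
  No change, Medication: 85×39/177 = 18.729
  No change, Physiotherapy: 85×46/177 = 22.090
  No change, Watchful waiting: 85×62/177 = 29.774
Contributions (O − E)²/E:
  (12 − 15.593)²/15.593 = 0.8279
  (12 − 20.271)²/20.271 = 3.3747
  (40 − 23.910)²/23.910 = 10.8276
  (28 − 32.226)²/32.226 = 0.5542
  (18 − 14.407)²/14.407 = 0.8961
  (27 − 18.729)²/18.729 = 3.6526
  (6 − 22.090)²/22.090 = 11.7197
  (34 − 29.774)²/29.774 = 0.5998
χ² = 0.8279 + 3.3747 + 10.8276 + 0.5542 + 0.8961 + 3.6526 + 11.7197 + 0.5998 = 32.45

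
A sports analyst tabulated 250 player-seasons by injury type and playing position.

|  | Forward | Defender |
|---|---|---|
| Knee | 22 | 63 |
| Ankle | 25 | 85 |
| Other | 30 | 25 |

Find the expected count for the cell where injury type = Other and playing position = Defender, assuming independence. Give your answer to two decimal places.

Row total (Other) = 55; column total (Defender) = 173; grand total N = 250.
Expected count = (row total × column total) / N = 55 × 173 / 250 = 38.06.

38.06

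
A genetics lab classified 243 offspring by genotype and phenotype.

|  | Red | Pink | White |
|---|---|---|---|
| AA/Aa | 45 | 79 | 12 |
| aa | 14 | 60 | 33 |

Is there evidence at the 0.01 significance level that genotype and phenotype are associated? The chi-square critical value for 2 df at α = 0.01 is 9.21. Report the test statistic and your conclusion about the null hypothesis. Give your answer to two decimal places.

25.59; reject H₀

Row totals: 136, 107. Column totals: 59, 139, 45. Grand total N = 243.
Expected counts (row total × column total / N):
  AA/Aa, Red: 136×59/243 = 33.021
  AA/Aa, Pink: 136×139/243 = 77.794
  AA/Aa, White: 136×45/243 = 25.185
  aa, Red: 107×59/243 = 25.979
  aa, Pink: 107×139/243 = 61.206
  aa, White: 107×45/243 = 19.815
Contributions (O − E)²/E:
  (45 − 33.021)²/33.021 = 4.3456
  (79 − 77.794)²/77.794 = 0.0187
  (12 − 25.185)²/25.185 = 6.9027
  (14 − 25.979)²/25.979 = 5.5236
  (60 − 61.206)²/61.206 = 0.0238
  (33 − 19.815)²/19.815 = 8.7734
χ² = 4.3456 + 0.0187 + 6.9027 + 5.5236 + 0.0238 + 8.7734 = 25.59
df = (2−1)(3−1) = 2. Since 25.59 > 9.21, reject the null hypothesis of independence at α = 0.01.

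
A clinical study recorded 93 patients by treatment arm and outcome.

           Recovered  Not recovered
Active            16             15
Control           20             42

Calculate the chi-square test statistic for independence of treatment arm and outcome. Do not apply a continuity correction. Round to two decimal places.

Row totals: 31, 62. Column totals: 36, 57. Grand total N = 93.
Expected counts (row total × column total / N):
  Active, Recovered: 31×36/93 = 12.000
  Active, Not recovered: 31×57/93 = 19.000
  Control, Recovered: 62×36/93 = 24.000
  Control, Not recovered: 62×57/93 = 38.000
Contributions (O − E)²/E:
  (16 − 12.000)²/12.000 = 1.3333
  (15 − 19.000)²/19.000 = 0.8421
  (20 − 24.000)²/24.000 = 0.6667
  (42 − 38.000)²/38.000 = 0.4211
χ² = 1.3333 + 0.8421 + 0.6667 + 0.4211 = 3.26

3.26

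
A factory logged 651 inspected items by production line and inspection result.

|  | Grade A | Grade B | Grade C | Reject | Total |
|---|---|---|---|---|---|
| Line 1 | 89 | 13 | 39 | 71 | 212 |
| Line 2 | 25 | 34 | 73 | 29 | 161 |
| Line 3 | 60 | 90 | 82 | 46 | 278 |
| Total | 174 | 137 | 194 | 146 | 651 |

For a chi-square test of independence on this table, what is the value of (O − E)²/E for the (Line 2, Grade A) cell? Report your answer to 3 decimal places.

Row total (Line 2) = 161; column total (Grade A) = 174; N = 651.
Expected count E = 161 × 174 / 651 = 43.03226.
Contribution = (O − E)²/E = (25 − 43.03226)² / 43.03226 = 7.556.

7.556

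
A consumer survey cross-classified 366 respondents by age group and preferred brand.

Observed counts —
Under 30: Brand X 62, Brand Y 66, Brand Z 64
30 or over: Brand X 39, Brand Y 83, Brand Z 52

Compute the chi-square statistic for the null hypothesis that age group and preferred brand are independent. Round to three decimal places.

Row totals: 192, 174. Column totals: 101, 149, 116. Grand total N = 366.
Expected counts (row total × column total / N):
  Under 30, Brand X: 192×101/366 = 52.9836
  Under 30, Brand Y: 192×149/366 = 78.1639
  Under 30, Brand Z: 192×116/366 = 60.8525
  30 or over, Brand X: 174×101/366 = 48.0164
  30 or over, Brand Y: 174×149/366 = 70.8361
  30 or over, Brand Z: 174×116/366 = 55.1475
Contributions (O − E)²/E:
  (62 − 52.9836)²/52.9836 = 1.5344
  (66 − 78.1639)²/78.1639 = 1.8930
  (64 − 60.8525)²/60.8525 = 0.1628
  (39 − 48.0164)²/48.0164 = 1.6931
  (83 − 70.8361)²/70.8361 = 2.0888
  (52 − 55.1475)²/55.1475 = 0.1796
χ² = 1.5344 + 1.8930 + 0.1628 + 1.6931 + 2.0888 + 0.1796 = 7.552

7.552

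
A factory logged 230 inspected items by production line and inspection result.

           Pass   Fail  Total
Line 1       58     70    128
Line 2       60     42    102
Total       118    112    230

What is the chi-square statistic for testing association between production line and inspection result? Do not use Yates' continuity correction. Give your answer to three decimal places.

4.148

Grand total N = 230.
Expected counts (row total × column total / N):
  Line 1, Pass: 128×118/230 = 65.6696
  Line 1, Fail: 128×112/230 = 62.3304
  Line 2, Pass: 102×118/230 = 52.3304
  Line 2, Fail: 102×112/230 = 49.6696
Contributions (O − E)²/E:
  (58 − 65.6696)²/65.6696 = 0.8957
  (70 − 62.3304)²/62.3304 = 0.9437
  (60 − 52.3304)²/52.3304 = 1.1241
  (42 − 49.6696)²/49.6696 = 1.1843
χ² = 0.8957 + 0.9437 + 1.1241 + 1.1843 = 4.148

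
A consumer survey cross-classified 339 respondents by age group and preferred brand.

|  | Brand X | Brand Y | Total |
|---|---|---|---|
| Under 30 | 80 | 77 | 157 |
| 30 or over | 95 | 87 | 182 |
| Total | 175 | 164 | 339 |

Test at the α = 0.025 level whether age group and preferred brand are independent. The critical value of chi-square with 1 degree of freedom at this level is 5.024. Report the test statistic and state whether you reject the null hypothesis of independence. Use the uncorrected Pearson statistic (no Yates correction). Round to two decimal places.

Grand total N = 339.
Expected counts (row total × column total / N):
  Under 30, Brand X: 157×175/339 = 81.047
  Under 30, Brand Y: 157×164/339 = 75.953
  30 or over, Brand X: 182×175/339 = 93.953
  30 or over, Brand Y: 182×164/339 = 88.047
Contributions (O − E)²/E:
  (80 − 81.047)²/81.047 = 0.0135
  (77 − 75.953)²/75.953 = 0.0144
  (95 − 93.953)²/93.953 = 0.0117
  (87 − 88.047)²/88.047 = 0.0125
χ² = 0.0135 + 0.0144 + 0.0117 + 0.0125 = 0.05
df = (2−1)(2−1) = 1. Since 0.05 < 5.024, fail to reject the null hypothesis of independence at α = 0.025.

0.05; fail to reject H₀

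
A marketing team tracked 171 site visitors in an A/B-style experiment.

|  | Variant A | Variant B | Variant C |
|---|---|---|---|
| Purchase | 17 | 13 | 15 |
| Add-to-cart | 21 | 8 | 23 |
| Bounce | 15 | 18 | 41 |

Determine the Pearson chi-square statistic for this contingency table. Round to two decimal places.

Row totals: 45, 52, 74. Column totals: 53, 39, 79. Grand total N = 171.
Expected counts (row total × column total / N):
  Purchase, Variant A: 45×53/171 = 13.947
  Purchase, Variant B: 45×39/171 = 10.263
  Purchase, Variant C: 45×79/171 = 20.789
  Add-to-cart, Variant A: 52×53/171 = 16.117
  Add-to-cart, Variant B: 52×39/171 = 11.860
  Add-to-cart, Variant C: 52×79/171 = 24.023
  Bounce, Variant A: 74×53/171 = 22.936
  Bounce, Variant B: 74×39/171 = 16.877
  Bounce, Variant C: 74×79/171 = 34.187
Contributions (O − E)²/E:
  (17 − 13.947)²/13.947 = 0.6683
  (13 − 10.263)²/10.263 = 0.7299
  (15 − 20.789)²/20.789 = 1.6120
  (21 − 16.117)²/16.117 = 1.4794
  (8 − 11.860)²/11.860 = 1.2563
  (23 − 24.023)²/24.023 = 0.0436
  (15 − 22.936)²/22.936 = 2.7459
  (18 − 16.877)²/16.877 = 0.0747
  (41 − 34.187)²/34.187 = 1.3577
χ² = 0.6683 + 0.7299 + 1.6120 + 1.4794 + 1.2563 + 0.0436 + 2.7459 + 0.0747 + 1.3577 = 9.97

9.97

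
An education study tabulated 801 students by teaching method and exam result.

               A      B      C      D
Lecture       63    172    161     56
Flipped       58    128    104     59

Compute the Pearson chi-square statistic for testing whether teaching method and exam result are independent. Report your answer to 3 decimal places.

5.851

Row totals: 452, 349. Column totals: 121, 300, 265, 115. Grand total N = 801.
Expected counts (row total × column total / N):
  Lecture, A: 452×121/801 = 68.2797
  Lecture, B: 452×300/801 = 169.2884
  Lecture, C: 452×265/801 = 149.5381
  Lecture, D: 452×115/801 = 64.8939
  Flipped, A: 349×121/801 = 52.7203
  Flipped, B: 349×300/801 = 130.7116
  Flipped, C: 349×265/801 = 115.4619
  Flipped, D: 349×115/801 = 50.1061
Contributions (O − E)²/E:
  (63 − 68.2797)²/68.2797 = 0.4083
  (172 − 169.2884)²/169.2884 = 0.0434
  (161 − 149.5381)²/149.5381 = 0.8785
  (56 − 64.8939)²/64.8939 = 1.2189
  (58 − 52.7203)²/52.7203 = 0.5287
  (128 − 130.7116)²/130.7116 = 0.0563
  (104 − 115.4619)²/115.4619 = 1.1378
  (59 − 50.1061)²/50.1061 = 1.5787
χ² = 0.4083 + 0.0434 + 0.8785 + 1.2189 + 0.5287 + 0.0563 + 1.1378 + 1.5787 = 5.851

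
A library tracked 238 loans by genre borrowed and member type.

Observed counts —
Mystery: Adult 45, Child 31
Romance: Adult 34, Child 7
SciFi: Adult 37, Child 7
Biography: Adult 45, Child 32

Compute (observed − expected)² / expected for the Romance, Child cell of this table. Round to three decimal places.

2.959

Row total (Romance) = 41; column total (Child) = 77; N = 238.
Expected count E = 41 × 77 / 238 = 13.2647.
Contribution = (O − E)²/E = (7 − 13.2647)² / 13.2647 = 2.959.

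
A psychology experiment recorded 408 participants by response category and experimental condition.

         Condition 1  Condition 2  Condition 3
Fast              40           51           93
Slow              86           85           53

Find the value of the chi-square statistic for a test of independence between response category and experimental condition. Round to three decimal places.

32.645

Row totals: 184, 224. Column totals: 126, 136, 146. Grand total N = 408.
Expected counts (row total × column total / N):
  Fast, Condition 1: 184×126/408 = 56.8235
  Fast, Condition 2: 184×136/408 = 61.3333
  Fast, Condition 3: 184×146/408 = 65.8431
  Slow, Condition 1: 224×126/408 = 69.1765
  Slow, Condition 2: 224×136/408 = 74.6667
  Slow, Condition 3: 224×146/408 = 80.1569
Contributions (O − E)²/E:
  (40 − 56.8235)²/56.8235 = 4.9809
  (51 − 61.3333)²/61.3333 = 1.7409
  (93 − 65.8431)²/65.8431 = 11.2008
  (86 − 69.1765)²/69.1765 = 4.0914
  (85 − 74.6667)²/74.6667 = 1.4300
  (53 − 80.1569)²/80.1569 = 9.2007
χ² = 4.9809 + 1.7409 + 11.2008 + 4.0914 + 1.4300 + 9.2007 = 32.645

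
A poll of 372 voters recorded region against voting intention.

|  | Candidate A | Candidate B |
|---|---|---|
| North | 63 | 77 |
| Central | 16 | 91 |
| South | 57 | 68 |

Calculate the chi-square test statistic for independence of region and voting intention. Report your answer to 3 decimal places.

30.242

Row totals: 140, 107, 125. Column totals: 136, 236. Grand total N = 372.
Expected counts (row total × column total / N):
  North, Candidate A: 140×136/372 = 51.182796
  North, Candidate B: 140×236/372 = 88.817204
  Central, Candidate A: 107×136/372 = 39.118280
  Central, Candidate B: 107×236/372 = 67.881720
  South, Candidate A: 125×136/372 = 45.698925
  South, Candidate B: 125×236/372 = 79.301075
Contributions (O − E)²/E:
  (63 − 51.182796)²/51.182796 = 2.7284
  (77 − 88.817204)²/88.817204 = 1.5723
  (16 − 39.118280)²/39.118280 = 13.6625
  (91 − 67.881720)²/67.881720 = 7.8733
  (57 − 45.698925)²/45.698925 = 2.7947
  (68 − 79.301075)²/79.301075 = 1.6105
χ² = 2.7284 + 1.5723 + 13.6625 + 7.8733 + 2.7947 + 1.6105 = 30.242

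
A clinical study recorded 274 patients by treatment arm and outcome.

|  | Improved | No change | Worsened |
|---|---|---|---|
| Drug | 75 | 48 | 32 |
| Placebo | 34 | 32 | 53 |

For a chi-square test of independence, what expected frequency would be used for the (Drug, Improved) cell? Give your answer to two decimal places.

Row total (Drug) = 155; column total (Improved) = 109; grand total N = 274.
Expected count = (row total × column total) / N = 155 × 109 / 274 = 61.66.

61.66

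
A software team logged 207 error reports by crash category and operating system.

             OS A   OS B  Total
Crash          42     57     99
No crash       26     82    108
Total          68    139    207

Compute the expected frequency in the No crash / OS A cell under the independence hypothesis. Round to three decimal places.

Row total (No crash) = 108; column total (OS A) = 68; grand total N = 207.
Expected count = (row total × column total) / N = 108 × 68 / 207 = 35.478.

35.478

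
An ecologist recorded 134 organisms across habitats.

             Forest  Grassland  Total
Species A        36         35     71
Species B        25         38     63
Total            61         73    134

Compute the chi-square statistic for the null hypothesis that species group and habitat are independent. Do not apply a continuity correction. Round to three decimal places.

Grand total N = 134.
Expected counts (row total × column total / N):
  Species A, Forest: 71×61/134 = 32.3209
  Species A, Grassland: 71×73/134 = 38.6791
  Species B, Forest: 63×61/134 = 28.6791
  Species B, Grassland: 63×73/134 = 34.3209
Contributions (O − E)²/E:
  (36 − 32.3209)²/32.3209 = 0.4188
  (35 − 38.6791)²/38.6791 = 0.3500
  (25 − 28.6791)²/28.6791 = 0.4720
  (38 − 34.3209)²/34.3209 = 0.3944
χ² = 0.4188 + 0.3500 + 0.4720 + 0.3944 = 1.635

1.635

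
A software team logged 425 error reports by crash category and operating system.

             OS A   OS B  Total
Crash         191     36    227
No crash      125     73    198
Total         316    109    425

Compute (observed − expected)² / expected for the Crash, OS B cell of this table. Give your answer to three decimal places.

Row total (Crash) = 227; column total (OS B) = 109; N = 425.
Expected count E = 227 × 109 / 425 = 58.2188.
Contribution = (O − E)²/E = (36 − 58.2188)² / 58.2188 = 8.480.

8.480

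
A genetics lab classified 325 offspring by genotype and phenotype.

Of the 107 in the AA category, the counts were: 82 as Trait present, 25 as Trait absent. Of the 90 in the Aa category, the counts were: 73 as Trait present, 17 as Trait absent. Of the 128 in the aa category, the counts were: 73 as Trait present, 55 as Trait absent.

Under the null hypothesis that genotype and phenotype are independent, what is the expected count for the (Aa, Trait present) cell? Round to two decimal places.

Row total (Aa) = 90; column total (Trait present) = 228; grand total N = 325.
Expected count = (row total × column total) / N = 90 × 228 / 325 = 63.14.

63.14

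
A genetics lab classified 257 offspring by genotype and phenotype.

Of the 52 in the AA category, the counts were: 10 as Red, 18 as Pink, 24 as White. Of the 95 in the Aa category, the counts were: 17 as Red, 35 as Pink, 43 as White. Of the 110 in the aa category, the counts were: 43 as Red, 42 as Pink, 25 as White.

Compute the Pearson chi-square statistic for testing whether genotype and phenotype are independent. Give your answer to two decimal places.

Row totals: 52, 95, 110. Column totals: 70, 95, 92. Grand total N = 257.
Expected counts (row total × column total / N):
  AA, Red: 52×70/257 = 14.163
  AA, Pink: 52×95/257 = 19.222
  AA, White: 52×92/257 = 18.615
  Aa, Red: 95×70/257 = 25.875
  Aa, Pink: 95×95/257 = 35.117
  Aa, White: 95×92/257 = 34.008
  aa, Red: 110×70/257 = 29.961
  aa, Pink: 110×95/257 = 40.661
  aa, White: 110×92/257 = 39.377
Contributions (O − E)²/E:
  (10 − 14.163)²/14.163 = 1.2237
  (18 − 19.222)²/19.222 = 0.0777
  (24 − 18.615)²/18.615 = 1.5578
  (17 − 25.875)²/25.875 = 3.0441
  (35 − 35.117)²/35.117 = 0.0004
  (43 − 34.008)²/34.008 = 2.3776
  (43 − 29.961)²/29.961 = 5.6746
  (42 − 40.661)²/40.661 = 0.0441
  (25 − 39.377)²/39.377 = 5.2492
χ² = 1.2237 + 0.0777 + 1.5578 + 3.0441 + 0.0004 + 2.3776 + 5.6746 + 0.0441 + 5.2492 = 19.25

19.25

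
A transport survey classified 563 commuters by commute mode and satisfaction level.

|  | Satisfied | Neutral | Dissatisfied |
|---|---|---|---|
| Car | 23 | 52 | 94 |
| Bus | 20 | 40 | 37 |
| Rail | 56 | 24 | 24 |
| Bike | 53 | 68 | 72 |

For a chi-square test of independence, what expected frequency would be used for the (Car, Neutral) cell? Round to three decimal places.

55.233

Row total (Car) = 169; column total (Neutral) = 184; grand total N = 563.
Expected count = (row total × column total) / N = 169 × 184 / 563 = 55.233.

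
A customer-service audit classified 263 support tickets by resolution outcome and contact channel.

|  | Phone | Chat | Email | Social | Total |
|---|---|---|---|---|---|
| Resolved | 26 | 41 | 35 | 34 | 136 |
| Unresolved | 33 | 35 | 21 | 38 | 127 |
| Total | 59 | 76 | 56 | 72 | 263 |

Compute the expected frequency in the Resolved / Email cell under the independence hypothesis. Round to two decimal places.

28.96

Row total (Resolved) = 136; column total (Email) = 56; grand total N = 263.
Expected count = (row total × column total) / N = 136 × 56 / 263 = 28.96.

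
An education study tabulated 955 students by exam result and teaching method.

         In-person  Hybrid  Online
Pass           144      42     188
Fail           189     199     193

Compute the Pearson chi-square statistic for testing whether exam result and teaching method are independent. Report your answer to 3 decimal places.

Row totals: 374, 581. Column totals: 333, 241, 381. Grand total N = 955.
Expected counts (row total × column total / N):
  Pass, In-person: 374×333/955 = 130.4105
  Pass, Hybrid: 374×241/955 = 94.3812
  Pass, Online: 374×381/955 = 149.2084
  Fail, In-person: 581×333/955 = 202.5895
  Fail, Hybrid: 581×241/955 = 146.6188
  Fail, Online: 581×381/955 = 231.7916
Contributions (O − E)²/E:
  (144 − 130.4105)²/130.4105 = 1.4161
  (42 − 94.3812)²/94.3812 = 29.0714
  (188 − 149.2084)²/149.2084 = 10.0851
  (189 − 202.5895)²/202.5895 = 0.9116
  (199 − 146.6188)²/146.6188 = 18.7138
  (193 − 231.7916)²/231.7916 = 6.4920
χ² = 1.4161 + 29.0714 + 10.0851 + 0.9116 + 18.7138 + 6.4920 = 66.690

66.690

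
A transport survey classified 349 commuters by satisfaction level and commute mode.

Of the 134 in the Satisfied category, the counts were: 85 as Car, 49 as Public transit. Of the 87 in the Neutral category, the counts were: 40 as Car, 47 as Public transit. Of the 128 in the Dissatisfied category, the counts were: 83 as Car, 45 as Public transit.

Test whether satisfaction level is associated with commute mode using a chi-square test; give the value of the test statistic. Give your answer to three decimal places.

Row totals: 134, 87, 128. Column totals: 208, 141. Grand total N = 349.
Expected counts (row total × column total / N):
  Satisfied, Car: 134×208/349 = 79.8625
  Satisfied, Public transit: 134×141/349 = 54.1375
  Neutral, Car: 87×208/349 = 51.8510
  Neutral, Public transit: 87×141/349 = 35.1490
  Dissatisfied, Car: 128×208/349 = 76.2865
  Dissatisfied, Public transit: 128×141/349 = 51.7135
Contributions (O − E)²/E:
  (85 − 79.8625)²/79.8625 = 0.3305
  (49 − 54.1375)²/54.1375 = 0.4875
  (40 − 51.8510)²/51.8510 = 2.7086
  (47 − 35.1490)²/35.1490 = 3.9957
  (83 − 76.2865)²/76.2865 = 0.5908
  (45 − 51.7135)²/51.7135 = 0.8716
χ² = 0.3305 + 0.4875 + 2.7086 + 3.9957 + 0.5908 + 0.8716 = 8.985

8.985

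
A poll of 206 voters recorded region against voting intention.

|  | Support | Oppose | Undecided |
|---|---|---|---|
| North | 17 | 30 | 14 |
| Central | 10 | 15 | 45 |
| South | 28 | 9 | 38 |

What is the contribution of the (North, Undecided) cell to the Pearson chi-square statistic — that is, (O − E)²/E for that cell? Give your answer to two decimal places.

7.55

Row total (North) = 61; column total (Undecided) = 97; N = 206.
Expected count E = 61 × 97 / 206 = 28.7233.
Contribution = (O − E)²/E = (14 − 28.7233)² / 28.7233 = 7.55.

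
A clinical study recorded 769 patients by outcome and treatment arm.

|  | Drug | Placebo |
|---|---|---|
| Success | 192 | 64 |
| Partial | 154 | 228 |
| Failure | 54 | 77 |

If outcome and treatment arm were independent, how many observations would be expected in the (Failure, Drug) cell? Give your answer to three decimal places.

68.140

Row total (Failure) = 131; column total (Drug) = 400; grand total N = 769.
Expected count = (row total × column total) / N = 131 × 400 / 769 = 68.140.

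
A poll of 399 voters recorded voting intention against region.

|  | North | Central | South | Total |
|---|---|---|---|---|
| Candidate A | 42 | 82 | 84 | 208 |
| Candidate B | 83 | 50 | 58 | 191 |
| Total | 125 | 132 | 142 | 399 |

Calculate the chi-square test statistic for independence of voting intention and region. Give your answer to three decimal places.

Grand total N = 399.
Expected counts (row total × column total / N):
  Candidate A, North: 208×125/399 = 65.1629
  Candidate A, Central: 208×132/399 = 68.8120
  Candidate A, South: 208×142/399 = 74.0251
  Candidate B, North: 191×125/399 = 59.8371
  Candidate B, Central: 191×132/399 = 63.1880
  Candidate B, South: 191×142/399 = 67.9749
Contributions (O − E)²/E:
  (42 − 65.1629)²/65.1629 = 8.2335
  (82 − 68.8120)²/68.8120 = 2.5275
  (84 − 74.0251)²/74.0251 = 1.3441
  (83 − 59.8371)²/59.8371 = 8.9663
  (50 − 63.1880)²/63.1880 = 2.7525
  (58 − 67.9749)²/67.9749 = 1.4638
χ² = 8.2335 + 2.5275 + 1.3441 + 8.9663 + 2.7525 + 1.4638 = 25.288

25.288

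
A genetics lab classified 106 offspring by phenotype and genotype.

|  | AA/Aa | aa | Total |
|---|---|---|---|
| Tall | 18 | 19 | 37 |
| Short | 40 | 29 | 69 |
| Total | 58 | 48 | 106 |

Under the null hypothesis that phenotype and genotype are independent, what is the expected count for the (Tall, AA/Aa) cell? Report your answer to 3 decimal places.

20.245

Row total (Tall) = 37; column total (AA/Aa) = 58; grand total N = 106.
Expected count = (row total × column total) / N = 37 × 58 / 106 = 20.245.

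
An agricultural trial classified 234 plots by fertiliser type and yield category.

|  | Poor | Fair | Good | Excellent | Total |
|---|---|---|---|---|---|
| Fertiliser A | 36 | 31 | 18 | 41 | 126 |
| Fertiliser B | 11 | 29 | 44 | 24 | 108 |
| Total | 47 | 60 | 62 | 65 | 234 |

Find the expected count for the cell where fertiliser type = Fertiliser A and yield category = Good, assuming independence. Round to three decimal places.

Row total (Fertiliser A) = 126; column total (Good) = 62; grand total N = 234.
Expected count = (row total × column total) / N = 126 × 62 / 234 = 33.385.

33.385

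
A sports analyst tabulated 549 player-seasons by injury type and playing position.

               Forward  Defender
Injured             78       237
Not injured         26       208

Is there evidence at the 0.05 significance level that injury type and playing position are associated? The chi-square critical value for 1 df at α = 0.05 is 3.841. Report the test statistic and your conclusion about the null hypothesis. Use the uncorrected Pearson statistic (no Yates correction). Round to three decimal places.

16.294; reject H₀

Row totals: 315, 234. Column totals: 104, 445. Grand total N = 549.
Expected counts (row total × column total / N):
  Injured, Forward: 315×104/549 = 59.6721
  Injured, Defender: 315×445/549 = 255.3279
  Not injured, Forward: 234×104/549 = 44.3279
  Not injured, Defender: 234×445/549 = 189.6721
Contributions (O − E)²/E:
  (78 − 59.6721)²/59.6721 = 5.6293
  (237 − 255.3279)²/255.3279 = 1.3156
  (26 − 44.3279)²/44.3279 = 7.5779
  (208 − 189.6721)²/189.6721 = 1.7710
χ² = 5.6293 + 1.3156 + 7.5779 + 1.7710 = 16.294
df = (2−1)(2−1) = 1. Since 16.294 > 3.841, reject the null hypothesis of independence at α = 0.05.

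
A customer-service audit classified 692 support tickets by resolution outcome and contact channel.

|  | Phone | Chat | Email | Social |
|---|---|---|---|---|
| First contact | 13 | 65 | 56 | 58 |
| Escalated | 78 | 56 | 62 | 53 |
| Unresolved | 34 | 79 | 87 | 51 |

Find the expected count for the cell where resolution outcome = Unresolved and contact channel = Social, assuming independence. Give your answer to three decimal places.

Row total (Unresolved) = 251; column total (Social) = 162; grand total N = 692.
Expected count = (row total × column total) / N = 251 × 162 / 692 = 58.760.

58.760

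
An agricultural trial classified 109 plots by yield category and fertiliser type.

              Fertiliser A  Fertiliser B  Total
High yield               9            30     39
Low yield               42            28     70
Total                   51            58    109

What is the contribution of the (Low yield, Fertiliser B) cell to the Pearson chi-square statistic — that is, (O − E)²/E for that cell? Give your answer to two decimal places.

Row total (Low yield) = 70; column total (Fertiliser B) = 58; N = 109.
Expected count E = 70 × 58 / 109 = 37.2477.
Contribution = (O − E)²/E = (28 − 37.2477)² / 37.2477 = 2.30.

2.30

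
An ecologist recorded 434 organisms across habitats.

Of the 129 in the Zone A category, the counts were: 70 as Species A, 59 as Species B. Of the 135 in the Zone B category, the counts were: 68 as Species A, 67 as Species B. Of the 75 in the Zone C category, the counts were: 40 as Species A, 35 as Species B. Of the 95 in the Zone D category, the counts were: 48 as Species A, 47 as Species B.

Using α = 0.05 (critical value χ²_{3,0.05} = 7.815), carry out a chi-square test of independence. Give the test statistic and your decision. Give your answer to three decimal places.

Row totals: 129, 135, 75, 95. Column totals: 226, 208. Grand total N = 434.
Expected counts (row total × column total / N):
  Zone A, Species A: 129×226/434 = 67.1751
  Zone A, Species B: 129×208/434 = 61.8249
  Zone B, Species A: 135×226/434 = 70.2995
  Zone B, Species B: 135×208/434 = 64.7005
  Zone C, Species A: 75×226/434 = 39.0553
  Zone C, Species B: 75×208/434 = 35.9447
  Zone D, Species A: 95×226/434 = 49.4700
  Zone D, Species B: 95×208/434 = 45.5300
Contributions (O − E)²/E:
  (70 − 67.1751)²/67.1751 = 0.1188
  (59 − 61.8249)²/61.8249 = 0.1291
  (68 − 70.2995)²/70.2995 = 0.0752
  (67 − 64.7005)²/64.7005 = 0.0817
  (40 − 39.0553)²/39.0553 = 0.0229
  (35 − 35.9447)²/35.9447 = 0.0248
  (48 − 49.4700)²/49.4700 = 0.0437
  (47 − 45.5300)²/45.5300 = 0.0475
χ² = 0.1188 + 0.1291 + 0.0752 + 0.0817 + 0.0229 + 0.0248 + 0.0437 + 0.0475 = 0.544
df = (4−1)(2−1) = 3. Since 0.544 < 7.815, fail to reject the null hypothesis of independence at α = 0.05.

0.544; fail to reject H₀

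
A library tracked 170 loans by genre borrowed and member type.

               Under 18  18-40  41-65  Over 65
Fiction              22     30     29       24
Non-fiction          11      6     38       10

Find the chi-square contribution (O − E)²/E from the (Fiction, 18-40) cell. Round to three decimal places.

2.711

Row total (Fiction) = 105; column total (18-40) = 36; N = 170.
Expected count E = 105 × 36 / 170 = 22.2353.
Contribution = (O − E)²/E = (30 − 22.2353)² / 22.2353 = 2.711.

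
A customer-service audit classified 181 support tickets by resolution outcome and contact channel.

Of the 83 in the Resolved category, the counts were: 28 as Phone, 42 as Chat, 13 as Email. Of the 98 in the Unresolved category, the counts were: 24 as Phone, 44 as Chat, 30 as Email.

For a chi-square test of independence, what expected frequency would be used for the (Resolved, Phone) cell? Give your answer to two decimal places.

23.85

Row total (Resolved) = 83; column total (Phone) = 52; grand total N = 181.
Expected count = (row total × column total) / N = 83 × 52 / 181 = 23.85.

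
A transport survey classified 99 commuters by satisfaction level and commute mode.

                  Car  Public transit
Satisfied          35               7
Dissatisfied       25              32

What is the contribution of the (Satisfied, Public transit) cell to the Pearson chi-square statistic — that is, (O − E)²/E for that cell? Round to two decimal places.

Row total (Satisfied) = 42; column total (Public transit) = 39; N = 99.
Expected count E = 42 × 39 / 99 = 16.545.
Contribution = (O − E)²/E = (7 − 16.545)² / 16.545 = 5.51.

5.51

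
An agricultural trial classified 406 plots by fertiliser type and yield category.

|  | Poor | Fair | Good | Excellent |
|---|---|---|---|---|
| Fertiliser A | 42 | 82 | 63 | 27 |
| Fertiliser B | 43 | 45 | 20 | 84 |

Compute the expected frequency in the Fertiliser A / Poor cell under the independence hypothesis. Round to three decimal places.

44.803

Row total (Fertiliser A) = 214; column total (Poor) = 85; grand total N = 406.
Expected count = (row total × column total) / N = 214 × 85 / 406 = 44.803.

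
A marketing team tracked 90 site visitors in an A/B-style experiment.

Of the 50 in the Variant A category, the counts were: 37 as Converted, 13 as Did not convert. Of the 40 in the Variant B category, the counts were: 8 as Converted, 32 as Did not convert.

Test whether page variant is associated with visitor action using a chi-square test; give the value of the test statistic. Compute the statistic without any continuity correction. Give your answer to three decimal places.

Row totals: 50, 40. Column totals: 45, 45. Grand total N = 90.
Expected counts (row total × column total / N):
  Variant A, Converted: 50×45/90 = 25.0000
  Variant A, Did not convert: 50×45/90 = 25.0000
  Variant B, Converted: 40×45/90 = 20.0000
  Variant B, Did not convert: 40×45/90 = 20.0000
Contributions (O − E)²/E:
  (37 − 25.0000)²/25.0000 = 5.7600
  (13 − 25.0000)²/25.0000 = 5.7600
  (8 − 20.0000)²/20.0000 = 7.2000
  (32 − 20.0000)²/20.0000 = 7.2000
χ² = 5.7600 + 5.7600 + 7.2000 + 7.2000 = 25.920

25.920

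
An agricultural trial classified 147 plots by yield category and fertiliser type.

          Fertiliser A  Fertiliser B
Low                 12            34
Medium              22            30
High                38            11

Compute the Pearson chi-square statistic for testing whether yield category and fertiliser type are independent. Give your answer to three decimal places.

26.580

Row totals: 46, 52, 49. Column totals: 72, 75. Grand total N = 147.
Expected counts (row total × column total / N):
  Low, Fertiliser A: 46×72/147 = 22.5306
  Low, Fertiliser B: 46×75/147 = 23.4694
  Medium, Fertiliser A: 52×72/147 = 25.4694
  Medium, Fertiliser B: 52×75/147 = 26.5306
  High, Fertiliser A: 49×72/147 = 24.0000
  High, Fertiliser B: 49×75/147 = 25.0000
Contributions (O − E)²/E:
  (12 − 22.5306)²/22.5306 = 4.9219
  (34 − 23.4694)²/23.4694 = 4.7250
  (22 − 25.4694)²/25.4694 = 0.4726
  (30 − 26.5306)²/26.5306 = 0.4537
  (38 − 24.0000)²/24.0000 = 8.1667
  (11 − 25.0000)²/25.0000 = 7.8400
χ² = 4.9219 + 4.7250 + 0.4726 + 0.4537 + 8.1667 + 7.8400 = 26.580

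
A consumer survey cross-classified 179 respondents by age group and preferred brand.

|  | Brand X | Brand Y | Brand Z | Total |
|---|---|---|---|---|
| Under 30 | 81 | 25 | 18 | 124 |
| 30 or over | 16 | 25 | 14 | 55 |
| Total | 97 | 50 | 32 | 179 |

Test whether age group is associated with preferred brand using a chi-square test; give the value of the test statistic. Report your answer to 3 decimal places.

Grand total N = 179.
Expected counts (row total × column total / N):
  Under 30, Brand X: 124×97/179 = 67.1955
  Under 30, Brand Y: 124×50/179 = 34.6369
  Under 30, Brand Z: 124×32/179 = 22.1676
  30 or over, Brand X: 55×97/179 = 29.8045
  30 or over, Brand Y: 55×50/179 = 15.3631
  30 or over, Brand Z: 55×32/179 = 9.8324
Contributions (O − E)²/E:
  (81 − 67.1955)²/67.1955 = 2.8360
  (25 − 34.6369)²/34.6369 = 2.6812
  (18 − 22.1676)²/22.1676 = 0.7835
  (16 − 29.8045)²/29.8045 = 6.3938
  (25 − 15.3631)²/15.3631 = 6.0450
  (14 − 9.8324)²/9.8324 = 1.7665
χ² = 2.8360 + 2.6812 + 0.7835 + 6.3938 + 6.0450 + 1.7665 = 20.506

20.506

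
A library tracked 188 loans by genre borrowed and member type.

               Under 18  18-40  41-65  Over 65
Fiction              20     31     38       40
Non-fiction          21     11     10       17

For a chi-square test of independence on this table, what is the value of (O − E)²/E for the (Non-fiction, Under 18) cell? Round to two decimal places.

Row total (Non-fiction) = 59; column total (Under 18) = 41; N = 188.
Expected count E = 59 × 41 / 188 = 12.867.
Contribution = (O − E)²/E = (21 − 12.867)² / 12.867 = 5.14.

5.14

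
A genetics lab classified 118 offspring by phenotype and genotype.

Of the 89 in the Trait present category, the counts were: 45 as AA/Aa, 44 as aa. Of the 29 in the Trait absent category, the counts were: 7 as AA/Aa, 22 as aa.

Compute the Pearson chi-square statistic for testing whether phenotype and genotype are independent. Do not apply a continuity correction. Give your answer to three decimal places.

Row totals: 89, 29. Column totals: 52, 66. Grand total N = 118.
Expected counts (row total × column total / N):
  Trait present, AA/Aa: 89×52/118 = 39.2203
  Trait present, aa: 89×66/118 = 49.7797
  Trait absent, AA/Aa: 29×52/118 = 12.7797
  Trait absent, aa: 29×66/118 = 16.2203
Contributions (O − E)²/E:
  (45 − 39.2203)²/39.2203 = 0.8517
  (44 − 49.7797)²/49.7797 = 0.6711
  (7 − 12.7797)²/12.7797 = 2.6139
  (22 − 16.2203)²/16.2203 = 2.0595
χ² = 0.8517 + 0.6711 + 2.6139 + 2.0595 = 6.196

6.196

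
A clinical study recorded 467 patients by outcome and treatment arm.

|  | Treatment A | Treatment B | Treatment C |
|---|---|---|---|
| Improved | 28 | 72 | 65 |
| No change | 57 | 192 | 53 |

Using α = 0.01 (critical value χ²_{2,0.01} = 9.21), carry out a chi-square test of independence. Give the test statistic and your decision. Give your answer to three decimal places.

Row totals: 165, 302. Column totals: 85, 264, 118. Grand total N = 467.
Expected counts (row total × column total / N):
  Improved, Treatment A: 165×85/467 = 30.0321
  Improved, Treatment B: 165×264/467 = 93.2762
  Improved, Treatment C: 165×118/467 = 41.6916
  No change, Treatment A: 302×85/467 = 54.9679
  No change, Treatment B: 302×264/467 = 170.7238
  No change, Treatment C: 302×118/467 = 76.3084
Contributions (O − E)²/E:
  (28 − 30.0321)²/30.0321 = 0.1375
  (72 − 93.2762)²/93.2762 = 4.8531
  (65 − 41.6916)²/41.6916 = 13.0310
  (57 − 54.9679)²/54.9679 = 0.0751
  (192 − 170.7238)²/170.7238 = 2.6515
  (53 − 76.3084)²/76.3084 = 7.1196
χ² = 0.1375 + 4.8531 + 13.0310 + 0.0751 + 2.6515 + 7.1196 = 27.868
df = (2−1)(3−1) = 2. Since 27.868 > 9.21, reject the null hypothesis of independence at α = 0.01.

27.868; reject H₀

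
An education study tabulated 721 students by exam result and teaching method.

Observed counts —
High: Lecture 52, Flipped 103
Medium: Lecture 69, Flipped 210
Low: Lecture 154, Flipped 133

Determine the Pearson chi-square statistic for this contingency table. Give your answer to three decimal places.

51.941

Row totals: 155, 279, 287. Column totals: 275, 446. Grand total N = 721.
Expected counts (row total × column total / N):
  High, Lecture: 155×275/721 = 59.1193
  High, Flipped: 155×446/721 = 95.8807
  Medium, Lecture: 279×275/721 = 106.4147
  Medium, Flipped: 279×446/721 = 172.5853
  Low, Lecture: 287×275/721 = 109.4660
  Low, Flipped: 287×446/721 = 177.5340
Contributions (O − E)²/E:
  (52 − 59.1193)²/59.1193 = 0.8573
  (103 − 95.8807)²/95.8807 = 0.5286
  (69 − 106.4147)²/106.4147 = 13.1548
  (210 − 172.5853)²/172.5853 = 8.1111
  (154 − 109.4660)²/109.4660 = 18.1177
  (133 − 177.5340)²/177.5340 = 11.1713
χ² = 0.8573 + 0.5286 + 13.1548 + 8.1111 + 18.1177 + 11.1713 = 51.941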